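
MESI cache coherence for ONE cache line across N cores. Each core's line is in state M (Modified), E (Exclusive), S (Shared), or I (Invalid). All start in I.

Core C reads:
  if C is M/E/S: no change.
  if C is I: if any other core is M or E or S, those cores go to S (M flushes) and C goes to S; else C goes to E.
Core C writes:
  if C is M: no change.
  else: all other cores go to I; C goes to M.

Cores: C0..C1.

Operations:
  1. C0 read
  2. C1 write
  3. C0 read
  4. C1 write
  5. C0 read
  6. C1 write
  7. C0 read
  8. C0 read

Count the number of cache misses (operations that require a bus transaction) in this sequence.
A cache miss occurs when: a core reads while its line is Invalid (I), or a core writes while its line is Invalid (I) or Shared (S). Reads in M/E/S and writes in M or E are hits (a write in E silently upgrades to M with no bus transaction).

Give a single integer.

Answer: 7

Derivation:
Op 1: C0 read [C0 read from I: no other sharers -> C0=E (exclusive)] -> [E,I] [MISS #1: read from I]
Op 2: C1 write [C1 write: invalidate ['C0=E'] -> C1=M] -> [I,M] [MISS #2: write from I]
Op 3: C0 read [C0 read from I: others=['C1=M'] -> C0=S, others downsized to S] -> [S,S] [MISS #3: read from I]
Op 4: C1 write [C1 write: invalidate ['C0=S'] -> C1=M] -> [I,M] [MISS #4: write from S]
Op 5: C0 read [C0 read from I: others=['C1=M'] -> C0=S, others downsized to S] -> [S,S] [MISS #5: read from I]
Op 6: C1 write [C1 write: invalidate ['C0=S'] -> C1=M] -> [I,M] [MISS #6: write from S]
Op 7: C0 read [C0 read from I: others=['C1=M'] -> C0=S, others downsized to S] -> [S,S] [MISS #7: read from I]
Op 8: C0 read [C0 read: already in S, no change] -> [S,S] [hit: read from S]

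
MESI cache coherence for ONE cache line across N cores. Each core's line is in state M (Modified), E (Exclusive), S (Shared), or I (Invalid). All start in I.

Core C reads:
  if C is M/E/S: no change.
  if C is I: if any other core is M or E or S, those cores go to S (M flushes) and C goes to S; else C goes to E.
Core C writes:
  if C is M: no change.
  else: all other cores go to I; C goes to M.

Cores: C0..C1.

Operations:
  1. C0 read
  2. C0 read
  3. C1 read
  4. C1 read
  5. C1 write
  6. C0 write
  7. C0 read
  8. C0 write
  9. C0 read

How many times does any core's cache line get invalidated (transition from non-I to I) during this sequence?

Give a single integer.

Answer: 2

Derivation:
Op 1: C0 read [C0 read from I: no other sharers -> C0=E (exclusive)] -> [E,I] (invalidations this op: 0; running total: 0)
Op 2: C0 read [C0 read: already in E, no change] -> [E,I] (invalidations this op: 0; running total: 0)
Op 3: C1 read [C1 read from I: others=['C0=E'] -> C1=S, others downsized to S] -> [S,S] (invalidations this op: 0; running total: 0)
Op 4: C1 read [C1 read: already in S, no change] -> [S,S] (invalidations this op: 0; running total: 0)
Op 5: C1 write [C1 write: invalidate ['C0=S'] -> C1=M] -> [I,M] (invalidations this op: 1; running total: 1)
Op 6: C0 write [C0 write: invalidate ['C1=M'] -> C0=M] -> [M,I] (invalidations this op: 1; running total: 2)
Op 7: C0 read [C0 read: already in M, no change] -> [M,I] (invalidations this op: 0; running total: 2)
Op 8: C0 write [C0 write: already M (modified), no change] -> [M,I] (invalidations this op: 0; running total: 2)
Op 9: C0 read [C0 read: already in M, no change] -> [M,I] (invalidations this op: 0; running total: 2)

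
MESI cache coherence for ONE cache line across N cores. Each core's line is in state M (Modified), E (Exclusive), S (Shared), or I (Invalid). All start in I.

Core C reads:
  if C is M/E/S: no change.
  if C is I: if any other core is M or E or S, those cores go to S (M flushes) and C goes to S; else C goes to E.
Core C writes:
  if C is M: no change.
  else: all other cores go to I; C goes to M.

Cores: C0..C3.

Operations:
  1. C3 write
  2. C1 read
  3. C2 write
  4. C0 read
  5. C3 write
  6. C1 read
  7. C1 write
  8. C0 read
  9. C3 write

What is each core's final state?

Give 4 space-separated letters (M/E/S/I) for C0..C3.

Answer: I I I M

Derivation:
Op 1: C3 write [C3 write: invalidate none -> C3=M] -> [I,I,I,M]
Op 2: C1 read [C1 read from I: others=['C3=M'] -> C1=S, others downsized to S] -> [I,S,I,S]
Op 3: C2 write [C2 write: invalidate ['C1=S', 'C3=S'] -> C2=M] -> [I,I,M,I]
Op 4: C0 read [C0 read from I: others=['C2=M'] -> C0=S, others downsized to S] -> [S,I,S,I]
Op 5: C3 write [C3 write: invalidate ['C0=S', 'C2=S'] -> C3=M] -> [I,I,I,M]
Op 6: C1 read [C1 read from I: others=['C3=M'] -> C1=S, others downsized to S] -> [I,S,I,S]
Op 7: C1 write [C1 write: invalidate ['C3=S'] -> C1=M] -> [I,M,I,I]
Op 8: C0 read [C0 read from I: others=['C1=M'] -> C0=S, others downsized to S] -> [S,S,I,I]
Op 9: C3 write [C3 write: invalidate ['C0=S', 'C1=S'] -> C3=M] -> [I,I,I,M]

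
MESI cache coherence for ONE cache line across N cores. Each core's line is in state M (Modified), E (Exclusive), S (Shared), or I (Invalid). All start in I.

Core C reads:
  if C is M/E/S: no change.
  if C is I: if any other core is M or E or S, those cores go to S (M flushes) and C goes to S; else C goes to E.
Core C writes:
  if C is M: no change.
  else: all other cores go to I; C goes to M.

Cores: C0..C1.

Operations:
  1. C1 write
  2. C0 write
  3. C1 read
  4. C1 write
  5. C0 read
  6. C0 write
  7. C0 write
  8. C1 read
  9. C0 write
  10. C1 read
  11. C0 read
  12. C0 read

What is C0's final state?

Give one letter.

Op 1: C1 write [C1 write: invalidate none -> C1=M] -> [I,M]
Op 2: C0 write [C0 write: invalidate ['C1=M'] -> C0=M] -> [M,I]
Op 3: C1 read [C1 read from I: others=['C0=M'] -> C1=S, others downsized to S] -> [S,S]
Op 4: C1 write [C1 write: invalidate ['C0=S'] -> C1=M] -> [I,M]
Op 5: C0 read [C0 read from I: others=['C1=M'] -> C0=S, others downsized to S] -> [S,S]
Op 6: C0 write [C0 write: invalidate ['C1=S'] -> C0=M] -> [M,I]
Op 7: C0 write [C0 write: already M (modified), no change] -> [M,I]
Op 8: C1 read [C1 read from I: others=['C0=M'] -> C1=S, others downsized to S] -> [S,S]
Op 9: C0 write [C0 write: invalidate ['C1=S'] -> C0=M] -> [M,I]
Op 10: C1 read [C1 read from I: others=['C0=M'] -> C1=S, others downsized to S] -> [S,S]
Op 11: C0 read [C0 read: already in S, no change] -> [S,S]
Op 12: C0 read [C0 read: already in S, no change] -> [S,S]

Answer: S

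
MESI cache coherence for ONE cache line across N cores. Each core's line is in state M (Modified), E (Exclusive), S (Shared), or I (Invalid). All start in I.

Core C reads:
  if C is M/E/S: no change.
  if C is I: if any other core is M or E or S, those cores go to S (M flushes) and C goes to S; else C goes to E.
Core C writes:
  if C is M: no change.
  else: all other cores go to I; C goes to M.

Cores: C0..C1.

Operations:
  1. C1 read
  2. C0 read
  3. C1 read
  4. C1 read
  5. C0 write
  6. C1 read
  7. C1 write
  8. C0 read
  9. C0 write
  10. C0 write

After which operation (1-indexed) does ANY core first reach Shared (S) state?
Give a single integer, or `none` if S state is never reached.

Op 1: C1 read [C1 read from I: no other sharers -> C1=E (exclusive)] -> [I,E]
Op 2: C0 read [C0 read from I: others=['C1=E'] -> C0=S, others downsized to S] -> [S,S]
  -> First S state at op 2; remaining ops need not be traced.

Answer: 2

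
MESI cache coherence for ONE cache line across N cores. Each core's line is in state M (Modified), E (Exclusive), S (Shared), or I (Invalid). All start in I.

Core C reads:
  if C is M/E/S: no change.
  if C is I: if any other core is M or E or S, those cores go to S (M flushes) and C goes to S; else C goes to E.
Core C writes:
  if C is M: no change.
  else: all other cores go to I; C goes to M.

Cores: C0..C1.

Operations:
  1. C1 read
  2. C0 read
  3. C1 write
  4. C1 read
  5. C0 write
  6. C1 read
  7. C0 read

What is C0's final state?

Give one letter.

Answer: S

Derivation:
Op 1: C1 read [C1 read from I: no other sharers -> C1=E (exclusive)] -> [I,E]
Op 2: C0 read [C0 read from I: others=['C1=E'] -> C0=S, others downsized to S] -> [S,S]
Op 3: C1 write [C1 write: invalidate ['C0=S'] -> C1=M] -> [I,M]
Op 4: C1 read [C1 read: already in M, no change] -> [I,M]
Op 5: C0 write [C0 write: invalidate ['C1=M'] -> C0=M] -> [M,I]
Op 6: C1 read [C1 read from I: others=['C0=M'] -> C1=S, others downsized to S] -> [S,S]
Op 7: C0 read [C0 read: already in S, no change] -> [S,S]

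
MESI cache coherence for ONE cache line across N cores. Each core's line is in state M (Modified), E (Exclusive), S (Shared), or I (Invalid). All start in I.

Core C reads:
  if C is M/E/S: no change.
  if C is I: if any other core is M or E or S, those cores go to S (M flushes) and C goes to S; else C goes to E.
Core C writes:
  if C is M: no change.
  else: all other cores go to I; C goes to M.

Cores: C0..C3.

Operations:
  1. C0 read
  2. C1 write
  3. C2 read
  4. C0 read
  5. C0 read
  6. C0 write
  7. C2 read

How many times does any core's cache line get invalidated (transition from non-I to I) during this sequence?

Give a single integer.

Answer: 3

Derivation:
Op 1: C0 read [C0 read from I: no other sharers -> C0=E (exclusive)] -> [E,I,I,I] (invalidations this op: 0; running total: 0)
Op 2: C1 write [C1 write: invalidate ['C0=E'] -> C1=M] -> [I,M,I,I] (invalidations this op: 1; running total: 1)
Op 3: C2 read [C2 read from I: others=['C1=M'] -> C2=S, others downsized to S] -> [I,S,S,I] (invalidations this op: 0; running total: 1)
Op 4: C0 read [C0 read from I: others=['C1=S', 'C2=S'] -> C0=S, others downsized to S] -> [S,S,S,I] (invalidations this op: 0; running total: 1)
Op 5: C0 read [C0 read: already in S, no change] -> [S,S,S,I] (invalidations this op: 0; running total: 1)
Op 6: C0 write [C0 write: invalidate ['C1=S', 'C2=S'] -> C0=M] -> [M,I,I,I] (invalidations this op: 2; running total: 3)
Op 7: C2 read [C2 read from I: others=['C0=M'] -> C2=S, others downsized to S] -> [S,I,S,I] (invalidations this op: 0; running total: 3)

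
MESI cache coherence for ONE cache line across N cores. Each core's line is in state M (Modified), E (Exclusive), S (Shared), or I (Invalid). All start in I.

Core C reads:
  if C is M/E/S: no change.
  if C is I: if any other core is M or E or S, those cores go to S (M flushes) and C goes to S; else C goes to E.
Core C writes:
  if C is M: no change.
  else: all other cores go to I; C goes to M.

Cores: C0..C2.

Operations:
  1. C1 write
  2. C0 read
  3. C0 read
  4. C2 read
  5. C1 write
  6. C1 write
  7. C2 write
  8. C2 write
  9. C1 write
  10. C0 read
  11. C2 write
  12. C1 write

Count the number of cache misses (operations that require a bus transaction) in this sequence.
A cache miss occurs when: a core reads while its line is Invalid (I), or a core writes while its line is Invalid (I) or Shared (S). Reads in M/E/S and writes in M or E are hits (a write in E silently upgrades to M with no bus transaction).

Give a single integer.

Answer: 9

Derivation:
Op 1: C1 write [C1 write: invalidate none -> C1=M] -> [I,M,I] [MISS #1: write from I]
Op 2: C0 read [C0 read from I: others=['C1=M'] -> C0=S, others downsized to S] -> [S,S,I] [MISS #2: read from I]
Op 3: C0 read [C0 read: already in S, no change] -> [S,S,I] [hit: read from S]
Op 4: C2 read [C2 read from I: others=['C0=S', 'C1=S'] -> C2=S, others downsized to S] -> [S,S,S] [MISS #3: read from I]
Op 5: C1 write [C1 write: invalidate ['C0=S', 'C2=S'] -> C1=M] -> [I,M,I] [MISS #4: write from S]
Op 6: C1 write [C1 write: already M (modified), no change] -> [I,M,I] [hit: write from M]
Op 7: C2 write [C2 write: invalidate ['C1=M'] -> C2=M] -> [I,I,M] [MISS #5: write from I]
Op 8: C2 write [C2 write: already M (modified), no change] -> [I,I,M] [hit: write from M]
Op 9: C1 write [C1 write: invalidate ['C2=M'] -> C1=M] -> [I,M,I] [MISS #6: write from I]
Op 10: C0 read [C0 read from I: others=['C1=M'] -> C0=S, others downsized to S] -> [S,S,I] [MISS #7: read from I]
Op 11: C2 write [C2 write: invalidate ['C0=S', 'C1=S'] -> C2=M] -> [I,I,M] [MISS #8: write from I]
Op 12: C1 write [C1 write: invalidate ['C2=M'] -> C1=M] -> [I,M,I] [MISS #9: write from I]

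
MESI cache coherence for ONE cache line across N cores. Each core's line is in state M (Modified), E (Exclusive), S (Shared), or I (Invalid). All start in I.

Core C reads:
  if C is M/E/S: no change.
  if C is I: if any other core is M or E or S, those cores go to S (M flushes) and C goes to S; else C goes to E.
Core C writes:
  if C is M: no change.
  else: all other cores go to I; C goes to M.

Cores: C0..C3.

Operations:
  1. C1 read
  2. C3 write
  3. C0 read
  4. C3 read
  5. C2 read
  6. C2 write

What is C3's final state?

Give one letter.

Op 1: C1 read [C1 read from I: no other sharers -> C1=E (exclusive)] -> [I,E,I,I]
Op 2: C3 write [C3 write: invalidate ['C1=E'] -> C3=M] -> [I,I,I,M]
Op 3: C0 read [C0 read from I: others=['C3=M'] -> C0=S, others downsized to S] -> [S,I,I,S]
Op 4: C3 read [C3 read: already in S, no change] -> [S,I,I,S]
Op 5: C2 read [C2 read from I: others=['C0=S', 'C3=S'] -> C2=S, others downsized to S] -> [S,I,S,S]
Op 6: C2 write [C2 write: invalidate ['C0=S', 'C3=S'] -> C2=M] -> [I,I,M,I]

Answer: I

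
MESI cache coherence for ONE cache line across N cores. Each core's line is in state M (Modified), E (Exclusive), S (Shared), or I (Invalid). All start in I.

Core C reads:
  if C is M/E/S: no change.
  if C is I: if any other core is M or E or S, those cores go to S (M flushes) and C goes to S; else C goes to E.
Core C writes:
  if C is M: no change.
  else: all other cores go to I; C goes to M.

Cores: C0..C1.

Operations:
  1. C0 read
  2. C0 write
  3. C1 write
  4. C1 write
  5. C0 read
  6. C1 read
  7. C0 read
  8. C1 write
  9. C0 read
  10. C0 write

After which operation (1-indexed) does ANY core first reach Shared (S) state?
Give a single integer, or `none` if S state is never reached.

Answer: 5

Derivation:
Op 1: C0 read [C0 read from I: no other sharers -> C0=E (exclusive)] -> [E,I]
Op 2: C0 write [C0 write: invalidate none -> C0=M] -> [M,I]
Op 3: C1 write [C1 write: invalidate ['C0=M'] -> C1=M] -> [I,M]
Op 4: C1 write [C1 write: already M (modified), no change] -> [I,M]
Op 5: C0 read [C0 read from I: others=['C1=M'] -> C0=S, others downsized to S] -> [S,S]
  -> First S state at op 5; remaining ops need not be traced.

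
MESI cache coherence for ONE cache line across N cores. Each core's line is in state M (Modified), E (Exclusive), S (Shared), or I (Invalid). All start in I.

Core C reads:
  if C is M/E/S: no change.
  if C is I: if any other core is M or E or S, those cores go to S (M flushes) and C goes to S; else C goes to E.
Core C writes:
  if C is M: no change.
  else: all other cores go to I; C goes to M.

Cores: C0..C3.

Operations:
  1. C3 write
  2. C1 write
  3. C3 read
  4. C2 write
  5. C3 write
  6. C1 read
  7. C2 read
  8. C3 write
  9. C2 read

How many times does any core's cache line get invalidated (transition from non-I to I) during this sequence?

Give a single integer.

Op 1: C3 write [C3 write: invalidate none -> C3=M] -> [I,I,I,M] (invalidations this op: 0; running total: 0)
Op 2: C1 write [C1 write: invalidate ['C3=M'] -> C1=M] -> [I,M,I,I] (invalidations this op: 1; running total: 1)
Op 3: C3 read [C3 read from I: others=['C1=M'] -> C3=S, others downsized to S] -> [I,S,I,S] (invalidations this op: 0; running total: 1)
Op 4: C2 write [C2 write: invalidate ['C1=S', 'C3=S'] -> C2=M] -> [I,I,M,I] (invalidations this op: 2; running total: 3)
Op 5: C3 write [C3 write: invalidate ['C2=M'] -> C3=M] -> [I,I,I,M] (invalidations this op: 1; running total: 4)
Op 6: C1 read [C1 read from I: others=['C3=M'] -> C1=S, others downsized to S] -> [I,S,I,S] (invalidations this op: 0; running total: 4)
Op 7: C2 read [C2 read from I: others=['C1=S', 'C3=S'] -> C2=S, others downsized to S] -> [I,S,S,S] (invalidations this op: 0; running total: 4)
Op 8: C3 write [C3 write: invalidate ['C1=S', 'C2=S'] -> C3=M] -> [I,I,I,M] (invalidations this op: 2; running total: 6)
Op 9: C2 read [C2 read from I: others=['C3=M'] -> C2=S, others downsized to S] -> [I,I,S,S] (invalidations this op: 0; running total: 6)

Answer: 6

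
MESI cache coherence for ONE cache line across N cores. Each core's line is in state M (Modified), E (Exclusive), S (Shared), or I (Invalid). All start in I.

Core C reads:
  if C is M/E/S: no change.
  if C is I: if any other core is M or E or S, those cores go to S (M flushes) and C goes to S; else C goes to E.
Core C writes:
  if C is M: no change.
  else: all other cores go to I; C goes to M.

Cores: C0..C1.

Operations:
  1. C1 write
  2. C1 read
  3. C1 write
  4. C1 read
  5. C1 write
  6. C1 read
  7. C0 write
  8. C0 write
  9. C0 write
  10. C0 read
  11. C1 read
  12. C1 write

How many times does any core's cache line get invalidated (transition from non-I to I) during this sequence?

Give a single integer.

Answer: 2

Derivation:
Op 1: C1 write [C1 write: invalidate none -> C1=M] -> [I,M] (invalidations this op: 0; running total: 0)
Op 2: C1 read [C1 read: already in M, no change] -> [I,M] (invalidations this op: 0; running total: 0)
Op 3: C1 write [C1 write: already M (modified), no change] -> [I,M] (invalidations this op: 0; running total: 0)
Op 4: C1 read [C1 read: already in M, no change] -> [I,M] (invalidations this op: 0; running total: 0)
Op 5: C1 write [C1 write: already M (modified), no change] -> [I,M] (invalidations this op: 0; running total: 0)
Op 6: C1 read [C1 read: already in M, no change] -> [I,M] (invalidations this op: 0; running total: 0)
Op 7: C0 write [C0 write: invalidate ['C1=M'] -> C0=M] -> [M,I] (invalidations this op: 1; running total: 1)
Op 8: C0 write [C0 write: already M (modified), no change] -> [M,I] (invalidations this op: 0; running total: 1)
Op 9: C0 write [C0 write: already M (modified), no change] -> [M,I] (invalidations this op: 0; running total: 1)
Op 10: C0 read [C0 read: already in M, no change] -> [M,I] (invalidations this op: 0; running total: 1)
Op 11: C1 read [C1 read from I: others=['C0=M'] -> C1=S, others downsized to S] -> [S,S] (invalidations this op: 0; running total: 1)
Op 12: C1 write [C1 write: invalidate ['C0=S'] -> C1=M] -> [I,M] (invalidations this op: 1; running total: 2)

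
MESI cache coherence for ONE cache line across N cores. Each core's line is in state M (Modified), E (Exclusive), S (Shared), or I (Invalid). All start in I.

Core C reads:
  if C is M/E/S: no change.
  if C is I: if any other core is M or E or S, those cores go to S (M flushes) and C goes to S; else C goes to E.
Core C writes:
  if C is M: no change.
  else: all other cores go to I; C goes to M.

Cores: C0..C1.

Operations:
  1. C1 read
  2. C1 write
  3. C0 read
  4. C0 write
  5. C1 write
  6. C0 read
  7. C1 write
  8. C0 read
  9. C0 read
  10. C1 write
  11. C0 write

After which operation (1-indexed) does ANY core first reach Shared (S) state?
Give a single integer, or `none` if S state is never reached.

Answer: 3

Derivation:
Op 1: C1 read [C1 read from I: no other sharers -> C1=E (exclusive)] -> [I,E]
Op 2: C1 write [C1 write: invalidate none -> C1=M] -> [I,M]
Op 3: C0 read [C0 read from I: others=['C1=M'] -> C0=S, others downsized to S] -> [S,S]
  -> First S state at op 3; remaining ops need not be traced.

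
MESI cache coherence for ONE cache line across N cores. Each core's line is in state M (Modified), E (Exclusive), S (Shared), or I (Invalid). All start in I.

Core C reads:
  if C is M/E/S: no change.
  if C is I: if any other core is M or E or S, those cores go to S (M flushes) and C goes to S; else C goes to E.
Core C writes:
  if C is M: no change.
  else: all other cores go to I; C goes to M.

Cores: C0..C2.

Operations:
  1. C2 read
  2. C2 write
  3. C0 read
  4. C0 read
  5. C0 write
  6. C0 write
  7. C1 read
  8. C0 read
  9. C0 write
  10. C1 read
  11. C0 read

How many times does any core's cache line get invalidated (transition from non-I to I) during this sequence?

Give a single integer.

Answer: 2

Derivation:
Op 1: C2 read [C2 read from I: no other sharers -> C2=E (exclusive)] -> [I,I,E] (invalidations this op: 0; running total: 0)
Op 2: C2 write [C2 write: invalidate none -> C2=M] -> [I,I,M] (invalidations this op: 0; running total: 0)
Op 3: C0 read [C0 read from I: others=['C2=M'] -> C0=S, others downsized to S] -> [S,I,S] (invalidations this op: 0; running total: 0)
Op 4: C0 read [C0 read: already in S, no change] -> [S,I,S] (invalidations this op: 0; running total: 0)
Op 5: C0 write [C0 write: invalidate ['C2=S'] -> C0=M] -> [M,I,I] (invalidations this op: 1; running total: 1)
Op 6: C0 write [C0 write: already M (modified), no change] -> [M,I,I] (invalidations this op: 0; running total: 1)
Op 7: C1 read [C1 read from I: others=['C0=M'] -> C1=S, others downsized to S] -> [S,S,I] (invalidations this op: 0; running total: 1)
Op 8: C0 read [C0 read: already in S, no change] -> [S,S,I] (invalidations this op: 0; running total: 1)
Op 9: C0 write [C0 write: invalidate ['C1=S'] -> C0=M] -> [M,I,I] (invalidations this op: 1; running total: 2)
Op 10: C1 read [C1 read from I: others=['C0=M'] -> C1=S, others downsized to S] -> [S,S,I] (invalidations this op: 0; running total: 2)
Op 11: C0 read [C0 read: already in S, no change] -> [S,S,I] (invalidations this op: 0; running total: 2)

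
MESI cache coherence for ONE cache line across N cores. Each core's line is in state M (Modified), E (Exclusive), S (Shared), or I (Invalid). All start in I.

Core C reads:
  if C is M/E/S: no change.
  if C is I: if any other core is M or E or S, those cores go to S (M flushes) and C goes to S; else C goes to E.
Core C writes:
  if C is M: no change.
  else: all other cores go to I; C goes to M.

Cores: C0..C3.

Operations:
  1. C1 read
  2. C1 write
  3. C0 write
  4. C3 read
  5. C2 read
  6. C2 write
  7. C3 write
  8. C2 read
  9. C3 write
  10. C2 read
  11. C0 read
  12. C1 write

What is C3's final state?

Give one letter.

Answer: I

Derivation:
Op 1: C1 read [C1 read from I: no other sharers -> C1=E (exclusive)] -> [I,E,I,I]
Op 2: C1 write [C1 write: invalidate none -> C1=M] -> [I,M,I,I]
Op 3: C0 write [C0 write: invalidate ['C1=M'] -> C0=M] -> [M,I,I,I]
Op 4: C3 read [C3 read from I: others=['C0=M'] -> C3=S, others downsized to S] -> [S,I,I,S]
Op 5: C2 read [C2 read from I: others=['C0=S', 'C3=S'] -> C2=S, others downsized to S] -> [S,I,S,S]
Op 6: C2 write [C2 write: invalidate ['C0=S', 'C3=S'] -> C2=M] -> [I,I,M,I]
Op 7: C3 write [C3 write: invalidate ['C2=M'] -> C3=M] -> [I,I,I,M]
Op 8: C2 read [C2 read from I: others=['C3=M'] -> C2=S, others downsized to S] -> [I,I,S,S]
Op 9: C3 write [C3 write: invalidate ['C2=S'] -> C3=M] -> [I,I,I,M]
Op 10: C2 read [C2 read from I: others=['C3=M'] -> C2=S, others downsized to S] -> [I,I,S,S]
Op 11: C0 read [C0 read from I: others=['C2=S', 'C3=S'] -> C0=S, others downsized to S] -> [S,I,S,S]
Op 12: C1 write [C1 write: invalidate ['C0=S', 'C2=S', 'C3=S'] -> C1=M] -> [I,M,I,I]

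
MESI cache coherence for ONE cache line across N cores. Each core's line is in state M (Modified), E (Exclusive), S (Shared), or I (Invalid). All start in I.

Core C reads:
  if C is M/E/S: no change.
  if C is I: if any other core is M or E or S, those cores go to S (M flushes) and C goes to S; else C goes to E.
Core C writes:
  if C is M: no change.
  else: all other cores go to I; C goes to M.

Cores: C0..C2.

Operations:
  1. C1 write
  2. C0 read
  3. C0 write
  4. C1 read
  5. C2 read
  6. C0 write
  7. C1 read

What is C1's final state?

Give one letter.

Answer: S

Derivation:
Op 1: C1 write [C1 write: invalidate none -> C1=M] -> [I,M,I]
Op 2: C0 read [C0 read from I: others=['C1=M'] -> C0=S, others downsized to S] -> [S,S,I]
Op 3: C0 write [C0 write: invalidate ['C1=S'] -> C0=M] -> [M,I,I]
Op 4: C1 read [C1 read from I: others=['C0=M'] -> C1=S, others downsized to S] -> [S,S,I]
Op 5: C2 read [C2 read from I: others=['C0=S', 'C1=S'] -> C2=S, others downsized to S] -> [S,S,S]
Op 6: C0 write [C0 write: invalidate ['C1=S', 'C2=S'] -> C0=M] -> [M,I,I]
Op 7: C1 read [C1 read from I: others=['C0=M'] -> C1=S, others downsized to S] -> [S,S,I]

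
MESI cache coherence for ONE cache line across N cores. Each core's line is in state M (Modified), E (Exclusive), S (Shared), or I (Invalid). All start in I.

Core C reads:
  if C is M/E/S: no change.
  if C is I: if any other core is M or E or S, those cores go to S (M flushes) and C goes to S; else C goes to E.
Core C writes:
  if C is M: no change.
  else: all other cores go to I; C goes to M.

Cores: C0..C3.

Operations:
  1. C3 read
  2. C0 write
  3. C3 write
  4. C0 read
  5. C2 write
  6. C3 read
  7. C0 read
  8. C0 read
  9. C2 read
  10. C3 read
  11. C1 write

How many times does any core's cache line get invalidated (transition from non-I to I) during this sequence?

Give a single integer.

Op 1: C3 read [C3 read from I: no other sharers -> C3=E (exclusive)] -> [I,I,I,E] (invalidations this op: 0; running total: 0)
Op 2: C0 write [C0 write: invalidate ['C3=E'] -> C0=M] -> [M,I,I,I] (invalidations this op: 1; running total: 1)
Op 3: C3 write [C3 write: invalidate ['C0=M'] -> C3=M] -> [I,I,I,M] (invalidations this op: 1; running total: 2)
Op 4: C0 read [C0 read from I: others=['C3=M'] -> C0=S, others downsized to S] -> [S,I,I,S] (invalidations this op: 0; running total: 2)
Op 5: C2 write [C2 write: invalidate ['C0=S', 'C3=S'] -> C2=M] -> [I,I,M,I] (invalidations this op: 2; running total: 4)
Op 6: C3 read [C3 read from I: others=['C2=M'] -> C3=S, others downsized to S] -> [I,I,S,S] (invalidations this op: 0; running total: 4)
Op 7: C0 read [C0 read from I: others=['C2=S', 'C3=S'] -> C0=S, others downsized to S] -> [S,I,S,S] (invalidations this op: 0; running total: 4)
Op 8: C0 read [C0 read: already in S, no change] -> [S,I,S,S] (invalidations this op: 0; running total: 4)
Op 9: C2 read [C2 read: already in S, no change] -> [S,I,S,S] (invalidations this op: 0; running total: 4)
Op 10: C3 read [C3 read: already in S, no change] -> [S,I,S,S] (invalidations this op: 0; running total: 4)
Op 11: C1 write [C1 write: invalidate ['C0=S', 'C2=S', 'C3=S'] -> C1=M] -> [I,M,I,I] (invalidations this op: 3; running total: 7)

Answer: 7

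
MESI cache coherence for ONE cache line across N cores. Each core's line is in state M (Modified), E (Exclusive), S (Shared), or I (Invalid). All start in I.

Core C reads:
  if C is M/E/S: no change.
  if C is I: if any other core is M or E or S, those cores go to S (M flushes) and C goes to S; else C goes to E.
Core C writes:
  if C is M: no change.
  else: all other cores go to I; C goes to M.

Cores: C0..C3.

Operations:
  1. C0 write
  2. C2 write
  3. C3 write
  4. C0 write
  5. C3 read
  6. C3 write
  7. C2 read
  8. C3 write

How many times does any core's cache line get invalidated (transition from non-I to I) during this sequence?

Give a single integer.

Op 1: C0 write [C0 write: invalidate none -> C0=M] -> [M,I,I,I] (invalidations this op: 0; running total: 0)
Op 2: C2 write [C2 write: invalidate ['C0=M'] -> C2=M] -> [I,I,M,I] (invalidations this op: 1; running total: 1)
Op 3: C3 write [C3 write: invalidate ['C2=M'] -> C3=M] -> [I,I,I,M] (invalidations this op: 1; running total: 2)
Op 4: C0 write [C0 write: invalidate ['C3=M'] -> C0=M] -> [M,I,I,I] (invalidations this op: 1; running total: 3)
Op 5: C3 read [C3 read from I: others=['C0=M'] -> C3=S, others downsized to S] -> [S,I,I,S] (invalidations this op: 0; running total: 3)
Op 6: C3 write [C3 write: invalidate ['C0=S'] -> C3=M] -> [I,I,I,M] (invalidations this op: 1; running total: 4)
Op 7: C2 read [C2 read from I: others=['C3=M'] -> C2=S, others downsized to S] -> [I,I,S,S] (invalidations this op: 0; running total: 4)
Op 8: C3 write [C3 write: invalidate ['C2=S'] -> C3=M] -> [I,I,I,M] (invalidations this op: 1; running total: 5)

Answer: 5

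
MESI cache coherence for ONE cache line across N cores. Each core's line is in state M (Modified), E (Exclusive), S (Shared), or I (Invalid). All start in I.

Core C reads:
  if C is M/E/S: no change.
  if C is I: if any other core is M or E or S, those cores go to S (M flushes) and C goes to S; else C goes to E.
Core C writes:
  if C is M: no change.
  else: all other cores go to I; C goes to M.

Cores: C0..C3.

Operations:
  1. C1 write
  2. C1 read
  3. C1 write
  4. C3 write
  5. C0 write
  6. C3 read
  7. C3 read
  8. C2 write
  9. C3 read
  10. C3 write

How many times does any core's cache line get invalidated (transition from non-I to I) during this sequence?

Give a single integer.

Op 1: C1 write [C1 write: invalidate none -> C1=M] -> [I,M,I,I] (invalidations this op: 0; running total: 0)
Op 2: C1 read [C1 read: already in M, no change] -> [I,M,I,I] (invalidations this op: 0; running total: 0)
Op 3: C1 write [C1 write: already M (modified), no change] -> [I,M,I,I] (invalidations this op: 0; running total: 0)
Op 4: C3 write [C3 write: invalidate ['C1=M'] -> C3=M] -> [I,I,I,M] (invalidations this op: 1; running total: 1)
Op 5: C0 write [C0 write: invalidate ['C3=M'] -> C0=M] -> [M,I,I,I] (invalidations this op: 1; running total: 2)
Op 6: C3 read [C3 read from I: others=['C0=M'] -> C3=S, others downsized to S] -> [S,I,I,S] (invalidations this op: 0; running total: 2)
Op 7: C3 read [C3 read: already in S, no change] -> [S,I,I,S] (invalidations this op: 0; running total: 2)
Op 8: C2 write [C2 write: invalidate ['C0=S', 'C3=S'] -> C2=M] -> [I,I,M,I] (invalidations this op: 2; running total: 4)
Op 9: C3 read [C3 read from I: others=['C2=M'] -> C3=S, others downsized to S] -> [I,I,S,S] (invalidations this op: 0; running total: 4)
Op 10: C3 write [C3 write: invalidate ['C2=S'] -> C3=M] -> [I,I,I,M] (invalidations this op: 1; running total: 5)

Answer: 5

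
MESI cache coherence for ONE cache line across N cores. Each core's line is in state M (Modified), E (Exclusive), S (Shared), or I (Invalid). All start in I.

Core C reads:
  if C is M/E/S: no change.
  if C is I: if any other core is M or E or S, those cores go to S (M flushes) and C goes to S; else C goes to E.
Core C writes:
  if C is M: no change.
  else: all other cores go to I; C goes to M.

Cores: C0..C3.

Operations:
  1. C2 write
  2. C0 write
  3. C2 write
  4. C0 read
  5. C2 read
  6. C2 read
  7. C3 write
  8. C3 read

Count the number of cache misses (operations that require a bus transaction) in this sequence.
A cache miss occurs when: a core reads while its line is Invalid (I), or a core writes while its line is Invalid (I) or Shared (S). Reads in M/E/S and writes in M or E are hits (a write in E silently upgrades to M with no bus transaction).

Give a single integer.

Op 1: C2 write [C2 write: invalidate none -> C2=M] -> [I,I,M,I] [MISS #1: write from I]
Op 2: C0 write [C0 write: invalidate ['C2=M'] -> C0=M] -> [M,I,I,I] [MISS #2: write from I]
Op 3: C2 write [C2 write: invalidate ['C0=M'] -> C2=M] -> [I,I,M,I] [MISS #3: write from I]
Op 4: C0 read [C0 read from I: others=['C2=M'] -> C0=S, others downsized to S] -> [S,I,S,I] [MISS #4: read from I]
Op 5: C2 read [C2 read: already in S, no change] -> [S,I,S,I] [hit: read from S]
Op 6: C2 read [C2 read: already in S, no change] -> [S,I,S,I] [hit: read from S]
Op 7: C3 write [C3 write: invalidate ['C0=S', 'C2=S'] -> C3=M] -> [I,I,I,M] [MISS #5: write from I]
Op 8: C3 read [C3 read: already in M, no change] -> [I,I,I,M] [hit: read from M]

Answer: 5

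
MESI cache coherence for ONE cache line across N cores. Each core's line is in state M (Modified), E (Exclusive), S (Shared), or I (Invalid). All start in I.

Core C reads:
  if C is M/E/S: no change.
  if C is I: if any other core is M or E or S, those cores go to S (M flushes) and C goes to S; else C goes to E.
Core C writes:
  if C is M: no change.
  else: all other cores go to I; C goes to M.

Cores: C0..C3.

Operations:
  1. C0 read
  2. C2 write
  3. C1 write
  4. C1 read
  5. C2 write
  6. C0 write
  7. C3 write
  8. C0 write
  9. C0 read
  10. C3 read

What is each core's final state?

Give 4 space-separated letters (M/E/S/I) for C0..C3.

Answer: S I I S

Derivation:
Op 1: C0 read [C0 read from I: no other sharers -> C0=E (exclusive)] -> [E,I,I,I]
Op 2: C2 write [C2 write: invalidate ['C0=E'] -> C2=M] -> [I,I,M,I]
Op 3: C1 write [C1 write: invalidate ['C2=M'] -> C1=M] -> [I,M,I,I]
Op 4: C1 read [C1 read: already in M, no change] -> [I,M,I,I]
Op 5: C2 write [C2 write: invalidate ['C1=M'] -> C2=M] -> [I,I,M,I]
Op 6: C0 write [C0 write: invalidate ['C2=M'] -> C0=M] -> [M,I,I,I]
Op 7: C3 write [C3 write: invalidate ['C0=M'] -> C3=M] -> [I,I,I,M]
Op 8: C0 write [C0 write: invalidate ['C3=M'] -> C0=M] -> [M,I,I,I]
Op 9: C0 read [C0 read: already in M, no change] -> [M,I,I,I]
Op 10: C3 read [C3 read from I: others=['C0=M'] -> C3=S, others downsized to S] -> [S,I,I,S]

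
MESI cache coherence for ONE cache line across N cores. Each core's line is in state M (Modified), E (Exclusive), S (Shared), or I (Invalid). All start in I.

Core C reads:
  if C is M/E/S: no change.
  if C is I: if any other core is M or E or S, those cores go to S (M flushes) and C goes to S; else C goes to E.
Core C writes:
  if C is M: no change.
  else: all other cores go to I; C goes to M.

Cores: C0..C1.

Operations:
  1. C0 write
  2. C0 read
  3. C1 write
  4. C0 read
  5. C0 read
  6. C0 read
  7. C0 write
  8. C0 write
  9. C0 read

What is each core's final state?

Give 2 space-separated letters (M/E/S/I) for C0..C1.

Answer: M I

Derivation:
Op 1: C0 write [C0 write: invalidate none -> C0=M] -> [M,I]
Op 2: C0 read [C0 read: already in M, no change] -> [M,I]
Op 3: C1 write [C1 write: invalidate ['C0=M'] -> C1=M] -> [I,M]
Op 4: C0 read [C0 read from I: others=['C1=M'] -> C0=S, others downsized to S] -> [S,S]
Op 5: C0 read [C0 read: already in S, no change] -> [S,S]
Op 6: C0 read [C0 read: already in S, no change] -> [S,S]
Op 7: C0 write [C0 write: invalidate ['C1=S'] -> C0=M] -> [M,I]
Op 8: C0 write [C0 write: already M (modified), no change] -> [M,I]
Op 9: C0 read [C0 read: already in M, no change] -> [M,I]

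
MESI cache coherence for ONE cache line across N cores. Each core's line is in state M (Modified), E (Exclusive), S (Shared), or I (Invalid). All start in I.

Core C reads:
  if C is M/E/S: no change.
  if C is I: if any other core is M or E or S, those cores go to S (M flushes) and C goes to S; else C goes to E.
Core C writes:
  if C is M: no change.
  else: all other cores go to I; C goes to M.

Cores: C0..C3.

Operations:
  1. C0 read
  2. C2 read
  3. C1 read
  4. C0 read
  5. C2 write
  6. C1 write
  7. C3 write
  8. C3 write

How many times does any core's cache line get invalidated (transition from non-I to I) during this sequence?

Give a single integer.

Op 1: C0 read [C0 read from I: no other sharers -> C0=E (exclusive)] -> [E,I,I,I] (invalidations this op: 0; running total: 0)
Op 2: C2 read [C2 read from I: others=['C0=E'] -> C2=S, others downsized to S] -> [S,I,S,I] (invalidations this op: 0; running total: 0)
Op 3: C1 read [C1 read from I: others=['C0=S', 'C2=S'] -> C1=S, others downsized to S] -> [S,S,S,I] (invalidations this op: 0; running total: 0)
Op 4: C0 read [C0 read: already in S, no change] -> [S,S,S,I] (invalidations this op: 0; running total: 0)
Op 5: C2 write [C2 write: invalidate ['C0=S', 'C1=S'] -> C2=M] -> [I,I,M,I] (invalidations this op: 2; running total: 2)
Op 6: C1 write [C1 write: invalidate ['C2=M'] -> C1=M] -> [I,M,I,I] (invalidations this op: 1; running total: 3)
Op 7: C3 write [C3 write: invalidate ['C1=M'] -> C3=M] -> [I,I,I,M] (invalidations this op: 1; running total: 4)
Op 8: C3 write [C3 write: already M (modified), no change] -> [I,I,I,M] (invalidations this op: 0; running total: 4)

Answer: 4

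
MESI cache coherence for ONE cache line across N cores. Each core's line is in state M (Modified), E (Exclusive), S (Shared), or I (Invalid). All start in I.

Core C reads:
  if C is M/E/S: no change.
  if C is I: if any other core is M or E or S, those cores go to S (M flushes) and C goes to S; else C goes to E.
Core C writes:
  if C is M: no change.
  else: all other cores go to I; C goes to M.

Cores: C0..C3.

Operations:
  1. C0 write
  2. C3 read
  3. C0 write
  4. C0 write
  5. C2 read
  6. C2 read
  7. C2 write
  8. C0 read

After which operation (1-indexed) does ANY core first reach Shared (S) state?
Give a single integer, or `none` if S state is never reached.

Answer: 2

Derivation:
Op 1: C0 write [C0 write: invalidate none -> C0=M] -> [M,I,I,I]
Op 2: C3 read [C3 read from I: others=['C0=M'] -> C3=S, others downsized to S] -> [S,I,I,S]
  -> First S state at op 2; remaining ops need not be traced.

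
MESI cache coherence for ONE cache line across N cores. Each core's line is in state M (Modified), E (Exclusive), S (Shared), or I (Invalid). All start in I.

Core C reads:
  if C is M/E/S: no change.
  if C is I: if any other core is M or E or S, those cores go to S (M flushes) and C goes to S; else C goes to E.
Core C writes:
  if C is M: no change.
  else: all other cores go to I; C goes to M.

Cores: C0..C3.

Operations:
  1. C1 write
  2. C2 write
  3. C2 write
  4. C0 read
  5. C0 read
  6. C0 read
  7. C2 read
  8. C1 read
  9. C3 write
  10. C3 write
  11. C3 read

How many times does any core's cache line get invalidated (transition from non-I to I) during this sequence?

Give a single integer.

Op 1: C1 write [C1 write: invalidate none -> C1=M] -> [I,M,I,I] (invalidations this op: 0; running total: 0)
Op 2: C2 write [C2 write: invalidate ['C1=M'] -> C2=M] -> [I,I,M,I] (invalidations this op: 1; running total: 1)
Op 3: C2 write [C2 write: already M (modified), no change] -> [I,I,M,I] (invalidations this op: 0; running total: 1)
Op 4: C0 read [C0 read from I: others=['C2=M'] -> C0=S, others downsized to S] -> [S,I,S,I] (invalidations this op: 0; running total: 1)
Op 5: C0 read [C0 read: already in S, no change] -> [S,I,S,I] (invalidations this op: 0; running total: 1)
Op 6: C0 read [C0 read: already in S, no change] -> [S,I,S,I] (invalidations this op: 0; running total: 1)
Op 7: C2 read [C2 read: already in S, no change] -> [S,I,S,I] (invalidations this op: 0; running total: 1)
Op 8: C1 read [C1 read from I: others=['C0=S', 'C2=S'] -> C1=S, others downsized to S] -> [S,S,S,I] (invalidations this op: 0; running total: 1)
Op 9: C3 write [C3 write: invalidate ['C0=S', 'C1=S', 'C2=S'] -> C3=M] -> [I,I,I,M] (invalidations this op: 3; running total: 4)
Op 10: C3 write [C3 write: already M (modified), no change] -> [I,I,I,M] (invalidations this op: 0; running total: 4)
Op 11: C3 read [C3 read: already in M, no change] -> [I,I,I,M] (invalidations this op: 0; running total: 4)

Answer: 4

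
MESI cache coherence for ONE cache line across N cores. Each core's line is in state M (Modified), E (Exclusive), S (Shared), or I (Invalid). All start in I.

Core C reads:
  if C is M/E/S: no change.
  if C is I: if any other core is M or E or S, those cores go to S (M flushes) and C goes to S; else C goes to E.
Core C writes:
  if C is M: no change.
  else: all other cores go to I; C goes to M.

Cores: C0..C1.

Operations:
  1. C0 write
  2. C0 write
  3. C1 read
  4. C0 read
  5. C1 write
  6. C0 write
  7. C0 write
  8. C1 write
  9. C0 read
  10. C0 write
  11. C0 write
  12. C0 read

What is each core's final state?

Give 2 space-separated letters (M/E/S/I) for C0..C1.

Op 1: C0 write [C0 write: invalidate none -> C0=M] -> [M,I]
Op 2: C0 write [C0 write: already M (modified), no change] -> [M,I]
Op 3: C1 read [C1 read from I: others=['C0=M'] -> C1=S, others downsized to S] -> [S,S]
Op 4: C0 read [C0 read: already in S, no change] -> [S,S]
Op 5: C1 write [C1 write: invalidate ['C0=S'] -> C1=M] -> [I,M]
Op 6: C0 write [C0 write: invalidate ['C1=M'] -> C0=M] -> [M,I]
Op 7: C0 write [C0 write: already M (modified), no change] -> [M,I]
Op 8: C1 write [C1 write: invalidate ['C0=M'] -> C1=M] -> [I,M]
Op 9: C0 read [C0 read from I: others=['C1=M'] -> C0=S, others downsized to S] -> [S,S]
Op 10: C0 write [C0 write: invalidate ['C1=S'] -> C0=M] -> [M,I]
Op 11: C0 write [C0 write: already M (modified), no change] -> [M,I]
Op 12: C0 read [C0 read: already in M, no change] -> [M,I]

Answer: M I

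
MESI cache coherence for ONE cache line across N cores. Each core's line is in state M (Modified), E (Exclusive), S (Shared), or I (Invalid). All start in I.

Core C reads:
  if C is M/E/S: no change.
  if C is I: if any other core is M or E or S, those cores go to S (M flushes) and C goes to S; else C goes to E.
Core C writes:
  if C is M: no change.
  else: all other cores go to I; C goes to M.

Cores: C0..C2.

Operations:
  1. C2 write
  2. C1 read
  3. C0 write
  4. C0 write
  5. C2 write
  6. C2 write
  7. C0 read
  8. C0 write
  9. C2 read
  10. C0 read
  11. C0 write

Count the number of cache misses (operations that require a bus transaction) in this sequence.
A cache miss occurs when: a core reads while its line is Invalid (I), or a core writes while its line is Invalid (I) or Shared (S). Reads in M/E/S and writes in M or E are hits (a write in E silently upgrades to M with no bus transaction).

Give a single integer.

Op 1: C2 write [C2 write: invalidate none -> C2=M] -> [I,I,M] [MISS #1: write from I]
Op 2: C1 read [C1 read from I: others=['C2=M'] -> C1=S, others downsized to S] -> [I,S,S] [MISS #2: read from I]
Op 3: C0 write [C0 write: invalidate ['C1=S', 'C2=S'] -> C0=M] -> [M,I,I] [MISS #3: write from I]
Op 4: C0 write [C0 write: already M (modified), no change] -> [M,I,I] [hit: write from M]
Op 5: C2 write [C2 write: invalidate ['C0=M'] -> C2=M] -> [I,I,M] [MISS #4: write from I]
Op 6: C2 write [C2 write: already M (modified), no change] -> [I,I,M] [hit: write from M]
Op 7: C0 read [C0 read from I: others=['C2=M'] -> C0=S, others downsized to S] -> [S,I,S] [MISS #5: read from I]
Op 8: C0 write [C0 write: invalidate ['C2=S'] -> C0=M] -> [M,I,I] [MISS #6: write from S]
Op 9: C2 read [C2 read from I: others=['C0=M'] -> C2=S, others downsized to S] -> [S,I,S] [MISS #7: read from I]
Op 10: C0 read [C0 read: already in S, no change] -> [S,I,S] [hit: read from S]
Op 11: C0 write [C0 write: invalidate ['C2=S'] -> C0=M] -> [M,I,I] [MISS #8: write from S]

Answer: 8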